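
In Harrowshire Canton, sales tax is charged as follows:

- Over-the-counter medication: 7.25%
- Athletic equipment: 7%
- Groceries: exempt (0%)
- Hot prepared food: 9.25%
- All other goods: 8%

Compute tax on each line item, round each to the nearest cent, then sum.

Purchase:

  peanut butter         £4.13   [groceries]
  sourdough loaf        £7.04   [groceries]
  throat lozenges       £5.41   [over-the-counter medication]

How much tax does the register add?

£0.39

Peanut butter £4.13: groceries → 0% → £0.00
Sourdough loaf £7.04: groceries → 0% → £0.00
Throat lozenges £5.41: over-the-counter medication → 7.25% → £0.39
Total tax = £0.39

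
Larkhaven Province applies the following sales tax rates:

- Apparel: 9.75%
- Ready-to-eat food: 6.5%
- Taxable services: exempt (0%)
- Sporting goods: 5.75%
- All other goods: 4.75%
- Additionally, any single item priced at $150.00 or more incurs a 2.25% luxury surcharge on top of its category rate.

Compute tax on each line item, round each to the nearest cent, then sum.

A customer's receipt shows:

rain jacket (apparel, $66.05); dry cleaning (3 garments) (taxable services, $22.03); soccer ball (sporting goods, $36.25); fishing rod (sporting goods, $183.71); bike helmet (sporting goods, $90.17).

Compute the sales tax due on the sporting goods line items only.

Soccer ball $36.25: sporting goods → 5.75% → $2.08
Fishing rod $183.71: sporting goods → 5.75% + 2.25% surcharge = 8% → $14.70
Bike helmet $90.17: sporting goods → 5.75% → $5.18
Tax on sporting goods = $2.08 + $14.70 + $5.18 = $21.96

$21.96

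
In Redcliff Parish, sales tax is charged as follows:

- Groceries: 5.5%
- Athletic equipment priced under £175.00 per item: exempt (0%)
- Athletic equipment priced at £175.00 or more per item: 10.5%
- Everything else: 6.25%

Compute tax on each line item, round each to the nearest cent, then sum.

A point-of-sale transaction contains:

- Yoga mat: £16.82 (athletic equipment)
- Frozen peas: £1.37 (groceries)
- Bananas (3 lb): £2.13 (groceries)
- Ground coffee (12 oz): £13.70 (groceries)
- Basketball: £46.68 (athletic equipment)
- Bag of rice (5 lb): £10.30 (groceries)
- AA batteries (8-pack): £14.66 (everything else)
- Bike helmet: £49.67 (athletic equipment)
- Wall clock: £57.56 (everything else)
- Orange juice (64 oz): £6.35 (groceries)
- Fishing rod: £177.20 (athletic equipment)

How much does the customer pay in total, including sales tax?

£421.44

Yoga mat £16.82: athletic equipment, under £175.00 → 0% → £0.00
Frozen peas £1.37: groceries → 5.5% → £0.08
Bananas (3 lb) £2.13: groceries → 5.5% → £0.12
Ground coffee (12 oz) £13.70: groceries → 5.5% → £0.75
Basketball £46.68: athletic equipment, under £175.00 → 0% → £0.00
Bag of rice (5 lb) £10.30: groceries → 5.5% → £0.57
AA batteries (8-pack) £14.66: everything else → 6.25% → £0.92
Bike helmet £49.67: athletic equipment, under £175.00 → 0% → £0.00
Wall clock £57.56: everything else → 6.25% → £3.60
Orange juice (64 oz) £6.35: groceries → 5.5% → £0.35
Fishing rod £177.20: athletic equipment, £175.00 or more → 10.5% → £18.61
Subtotal = £396.44; tax = £25.00; total due = £421.44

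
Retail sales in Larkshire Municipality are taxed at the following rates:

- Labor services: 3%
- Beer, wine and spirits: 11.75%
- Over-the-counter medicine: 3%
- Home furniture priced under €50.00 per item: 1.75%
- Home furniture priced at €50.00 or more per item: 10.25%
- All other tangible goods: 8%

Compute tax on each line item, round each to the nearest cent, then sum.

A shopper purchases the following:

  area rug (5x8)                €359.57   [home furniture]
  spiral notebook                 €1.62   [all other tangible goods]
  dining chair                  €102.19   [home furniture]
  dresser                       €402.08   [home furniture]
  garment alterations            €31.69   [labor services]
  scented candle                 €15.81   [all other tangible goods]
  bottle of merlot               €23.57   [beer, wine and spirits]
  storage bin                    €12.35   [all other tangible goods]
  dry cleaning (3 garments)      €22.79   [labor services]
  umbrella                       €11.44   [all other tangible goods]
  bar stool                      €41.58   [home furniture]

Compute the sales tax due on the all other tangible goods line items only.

Spiral notebook €1.62: all other tangible goods → 8% → €0.13
Scented candle €15.81: all other tangible goods → 8% → €1.26
Storage bin €12.35: all other tangible goods → 8% → €0.99
Umbrella €11.44: all other tangible goods → 8% → €0.92
Tax on all other tangible goods = €0.13 + €1.26 + €0.99 + €0.92 = €3.30

€3.30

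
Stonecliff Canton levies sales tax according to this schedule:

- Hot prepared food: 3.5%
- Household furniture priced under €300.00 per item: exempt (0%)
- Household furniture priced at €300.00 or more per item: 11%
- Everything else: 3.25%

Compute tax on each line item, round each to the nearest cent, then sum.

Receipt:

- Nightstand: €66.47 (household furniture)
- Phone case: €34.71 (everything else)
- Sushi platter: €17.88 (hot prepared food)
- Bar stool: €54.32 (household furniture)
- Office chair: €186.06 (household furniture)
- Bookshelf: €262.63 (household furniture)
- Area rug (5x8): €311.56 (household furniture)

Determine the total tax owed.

€36.03

Nightstand €66.47: household furniture, under €300.00 → 0% → €0.00
Phone case €34.71: everything else → 3.25% → €1.13
Sushi platter €17.88: hot prepared food → 3.5% → €0.63
Bar stool €54.32: household furniture, under €300.00 → 0% → €0.00
Office chair €186.06: household furniture, under €300.00 → 0% → €0.00
Bookshelf €262.63: household furniture, under €300.00 → 0% → €0.00
Area rug (5x8) €311.56: household furniture, €300.00 or more → 11% → €34.27
Total tax = €1.13 + €0.63 + €34.27 = €36.03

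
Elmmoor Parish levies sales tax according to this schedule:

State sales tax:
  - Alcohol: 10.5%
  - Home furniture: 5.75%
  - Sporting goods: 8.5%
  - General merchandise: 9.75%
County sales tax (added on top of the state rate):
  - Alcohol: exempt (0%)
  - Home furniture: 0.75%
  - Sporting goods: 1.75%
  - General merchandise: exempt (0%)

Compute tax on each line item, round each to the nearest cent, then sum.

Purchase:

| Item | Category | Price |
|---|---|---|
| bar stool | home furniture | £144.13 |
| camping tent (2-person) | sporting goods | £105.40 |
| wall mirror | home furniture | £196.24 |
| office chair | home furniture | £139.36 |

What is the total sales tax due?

£41.99

Bar stool £144.13: home furniture → 5.75% + 0.75% county = 6.5% → £9.37
Camping tent (2-person) £105.40: sporting goods → 8.5% + 1.75% county = 10.25% → £10.80
Wall mirror £196.24: home furniture → 5.75% + 0.75% county = 6.5% → £12.76
Office chair £139.36: home furniture → 5.75% + 0.75% county = 6.5% → £9.06
Total tax = £9.37 + £10.80 + £12.76 + £9.06 = £41.99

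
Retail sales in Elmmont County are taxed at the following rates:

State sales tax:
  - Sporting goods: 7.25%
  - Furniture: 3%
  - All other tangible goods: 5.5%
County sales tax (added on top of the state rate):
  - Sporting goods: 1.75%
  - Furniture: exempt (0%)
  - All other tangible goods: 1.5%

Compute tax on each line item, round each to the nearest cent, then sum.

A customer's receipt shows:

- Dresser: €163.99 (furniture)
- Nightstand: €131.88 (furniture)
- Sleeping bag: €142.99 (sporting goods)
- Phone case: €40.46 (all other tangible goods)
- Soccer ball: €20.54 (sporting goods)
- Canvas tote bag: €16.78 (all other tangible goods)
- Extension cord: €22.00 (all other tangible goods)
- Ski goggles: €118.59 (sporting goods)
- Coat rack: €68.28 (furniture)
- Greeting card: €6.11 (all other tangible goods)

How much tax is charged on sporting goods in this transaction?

€25.39

Sleeping bag €142.99: sporting goods → 7.25% + 1.75% county = 9% → €12.87
Soccer ball €20.54: sporting goods → 7.25% + 1.75% county = 9% → €1.85
Ski goggles €118.59: sporting goods → 7.25% + 1.75% county = 9% → €10.67
Tax on sporting goods = €12.87 + €1.85 + €10.67 = €25.39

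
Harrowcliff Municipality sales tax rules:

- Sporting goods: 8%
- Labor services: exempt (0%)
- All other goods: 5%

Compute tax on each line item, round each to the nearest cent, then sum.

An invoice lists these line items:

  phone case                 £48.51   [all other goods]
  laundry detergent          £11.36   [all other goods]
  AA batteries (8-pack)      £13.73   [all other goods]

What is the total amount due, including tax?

£77.29

Phone case £48.51: all other goods → 5% → £2.43
Laundry detergent £11.36: all other goods → 5% → £0.57
AA batteries (8-pack) £13.73: all other goods → 5% → £0.69
Subtotal = £73.60; tax = £3.69; total due = £77.29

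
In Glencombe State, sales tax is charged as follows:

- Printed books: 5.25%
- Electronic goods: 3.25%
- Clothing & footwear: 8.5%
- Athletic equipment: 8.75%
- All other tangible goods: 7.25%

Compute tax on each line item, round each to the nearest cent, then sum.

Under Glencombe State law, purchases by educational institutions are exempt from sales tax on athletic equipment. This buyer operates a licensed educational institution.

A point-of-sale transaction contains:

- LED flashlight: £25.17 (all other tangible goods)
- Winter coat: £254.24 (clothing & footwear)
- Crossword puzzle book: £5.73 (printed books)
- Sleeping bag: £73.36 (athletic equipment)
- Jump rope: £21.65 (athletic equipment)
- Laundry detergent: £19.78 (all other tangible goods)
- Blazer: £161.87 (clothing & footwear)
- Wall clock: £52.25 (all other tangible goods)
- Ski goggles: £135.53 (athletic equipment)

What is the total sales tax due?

LED flashlight £25.17: all other tangible goods → 7.25% → £1.82
Winter coat £254.24: clothing & footwear → 8.5% → £21.61
Crossword puzzle book £5.73: printed books → 5.25% → £0.30
Sleeping bag £73.36: athletic equipment, buyer-exempt → 0% → £0.00
Jump rope £21.65: athletic equipment, buyer-exempt → 0% → £0.00
Laundry detergent £19.78: all other tangible goods → 7.25% → £1.43
Blazer £161.87: clothing & footwear → 8.5% → £13.76
Wall clock £52.25: all other tangible goods → 7.25% → £3.79
Ski goggles £135.53: athletic equipment, buyer-exempt → 0% → £0.00
Total tax = £1.82 + £21.61 + £0.30 + £1.43 + £13.76 + £3.79 = £42.71

£42.71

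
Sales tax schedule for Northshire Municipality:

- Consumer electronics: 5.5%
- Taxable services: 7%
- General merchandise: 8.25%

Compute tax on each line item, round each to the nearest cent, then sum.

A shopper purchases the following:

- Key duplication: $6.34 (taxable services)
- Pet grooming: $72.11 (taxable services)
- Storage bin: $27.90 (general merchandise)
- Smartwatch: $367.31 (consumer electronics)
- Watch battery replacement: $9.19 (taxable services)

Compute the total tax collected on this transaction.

$28.63

Key duplication $6.34: taxable services → 7% → $0.44
Pet grooming $72.11: taxable services → 7% → $5.05
Storage bin $27.90: general merchandise → 8.25% → $2.30
Smartwatch $367.31: consumer electronics → 5.5% → $20.20
Watch battery replacement $9.19: taxable services → 7% → $0.64
Total tax = $0.44 + $5.05 + $2.30 + $20.20 + $0.64 = $28.63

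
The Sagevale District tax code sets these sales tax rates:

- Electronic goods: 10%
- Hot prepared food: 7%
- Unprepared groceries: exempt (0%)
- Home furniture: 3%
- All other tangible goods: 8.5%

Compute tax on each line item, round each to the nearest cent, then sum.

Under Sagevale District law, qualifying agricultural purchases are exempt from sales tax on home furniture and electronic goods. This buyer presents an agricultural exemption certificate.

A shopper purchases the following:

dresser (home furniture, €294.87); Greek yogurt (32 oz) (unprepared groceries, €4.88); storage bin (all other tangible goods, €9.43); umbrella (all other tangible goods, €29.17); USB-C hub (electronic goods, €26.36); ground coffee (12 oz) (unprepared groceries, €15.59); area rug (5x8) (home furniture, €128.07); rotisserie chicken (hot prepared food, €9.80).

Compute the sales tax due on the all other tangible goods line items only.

Storage bin €9.43: all other tangible goods → 8.5% → €0.80
Umbrella €29.17: all other tangible goods → 8.5% → €2.48
Tax on all other tangible goods = €0.80 + €2.48 = €3.28

€3.28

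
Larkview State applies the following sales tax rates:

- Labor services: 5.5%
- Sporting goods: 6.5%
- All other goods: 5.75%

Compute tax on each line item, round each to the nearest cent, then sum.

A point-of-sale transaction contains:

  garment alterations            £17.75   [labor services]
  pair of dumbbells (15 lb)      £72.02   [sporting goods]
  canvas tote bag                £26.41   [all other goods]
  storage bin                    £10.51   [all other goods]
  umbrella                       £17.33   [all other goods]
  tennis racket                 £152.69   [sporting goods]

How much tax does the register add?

Garment alterations £17.75: labor services → 5.5% → £0.98
Pair of dumbbells (15 lb) £72.02: sporting goods → 6.5% → £4.68
Canvas tote bag £26.41: all other goods → 5.75% → £1.52
Storage bin £10.51: all other goods → 5.75% → £0.60
Umbrella £17.33: all other goods → 5.75% → £1.00
Tennis racket £152.69: sporting goods → 6.5% → £9.92
Total tax = £0.98 + £4.68 + £1.52 + £0.60 + £1.00 + £9.92 = £18.70

£18.70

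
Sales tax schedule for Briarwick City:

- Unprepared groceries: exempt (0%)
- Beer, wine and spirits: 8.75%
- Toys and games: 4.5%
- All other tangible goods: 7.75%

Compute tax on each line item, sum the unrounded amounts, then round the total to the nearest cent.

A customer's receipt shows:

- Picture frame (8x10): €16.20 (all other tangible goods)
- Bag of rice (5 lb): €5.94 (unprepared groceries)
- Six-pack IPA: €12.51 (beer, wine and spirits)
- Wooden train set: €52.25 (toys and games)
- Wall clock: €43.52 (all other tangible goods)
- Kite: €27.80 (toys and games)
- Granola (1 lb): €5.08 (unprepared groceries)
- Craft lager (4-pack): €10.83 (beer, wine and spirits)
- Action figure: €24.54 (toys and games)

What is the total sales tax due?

Picture frame (8x10) €16.20: all other tangible goods → 7.75% → €1.2555
Bag of rice (5 lb) €5.94: unprepared groceries → 0% → €0.00
Six-pack IPA €12.51: beer, wine and spirits → 8.75% → €1.094625
Wooden train set €52.25: toys and games → 4.5% → €2.35125
Wall clock €43.52: all other tangible goods → 7.75% → €3.3728
Kite €27.80: toys and games → 4.5% → €1.251
Granola (1 lb) €5.08: unprepared groceries → 0% → €0.00
Craft lager (4-pack) €10.83: beer, wine and spirits → 8.75% → €0.947625
Action figure €24.54: toys and games → 4.5% → €1.1043
Unrounded tax sum = €11.3771 → €11.38

€11.38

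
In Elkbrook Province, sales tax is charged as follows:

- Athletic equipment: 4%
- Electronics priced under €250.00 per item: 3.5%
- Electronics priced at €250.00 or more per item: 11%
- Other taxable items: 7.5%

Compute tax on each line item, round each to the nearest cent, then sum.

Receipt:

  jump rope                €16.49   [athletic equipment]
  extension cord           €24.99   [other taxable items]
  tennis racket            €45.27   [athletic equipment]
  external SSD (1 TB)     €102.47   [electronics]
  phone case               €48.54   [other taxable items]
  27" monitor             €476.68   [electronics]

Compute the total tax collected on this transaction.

€64.00

Jump rope €16.49: athletic equipment → 4% → €0.66
Extension cord €24.99: other taxable items → 7.5% → €1.87
Tennis racket €45.27: athletic equipment → 4% → €1.81
External SSD (1 TB) €102.47: electronics, under €250.00 → 3.5% → €3.59
Phone case €48.54: other taxable items → 7.5% → €3.64
27" monitor €476.68: electronics, €250.00 or more → 11% → €52.43
Total tax = €0.66 + €1.87 + €1.81 + €3.59 + €3.64 + €52.43 = €64.00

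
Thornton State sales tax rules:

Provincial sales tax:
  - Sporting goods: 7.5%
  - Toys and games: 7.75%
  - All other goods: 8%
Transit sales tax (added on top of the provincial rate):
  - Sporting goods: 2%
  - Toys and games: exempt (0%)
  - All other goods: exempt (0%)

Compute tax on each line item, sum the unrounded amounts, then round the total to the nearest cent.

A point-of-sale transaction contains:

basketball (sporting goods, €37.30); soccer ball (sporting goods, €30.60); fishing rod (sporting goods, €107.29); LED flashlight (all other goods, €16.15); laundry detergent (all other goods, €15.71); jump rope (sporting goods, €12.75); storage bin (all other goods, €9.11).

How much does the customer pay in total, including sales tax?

Basketball €37.30: sporting goods → 7.5% + 2% transit = 9.5% → €3.5435
Soccer ball €30.60: sporting goods → 7.5% + 2% transit = 9.5% → €2.907
Fishing rod €107.29: sporting goods → 7.5% + 2% transit = 9.5% → €10.19255
LED flashlight €16.15: all other goods → 8% + 0% transit = 8% → €1.292
Laundry detergent €15.71: all other goods → 8% + 0% transit = 8% → €1.2568
Jump rope €12.75: sporting goods → 7.5% + 2% transit = 9.5% → €1.21125
Storage bin €9.11: all other goods → 8% + 0% transit = 8% → €0.7288
Subtotal = €228.91; unrounded tax = €21.1319 → €21.13; total due = €250.04

€250.04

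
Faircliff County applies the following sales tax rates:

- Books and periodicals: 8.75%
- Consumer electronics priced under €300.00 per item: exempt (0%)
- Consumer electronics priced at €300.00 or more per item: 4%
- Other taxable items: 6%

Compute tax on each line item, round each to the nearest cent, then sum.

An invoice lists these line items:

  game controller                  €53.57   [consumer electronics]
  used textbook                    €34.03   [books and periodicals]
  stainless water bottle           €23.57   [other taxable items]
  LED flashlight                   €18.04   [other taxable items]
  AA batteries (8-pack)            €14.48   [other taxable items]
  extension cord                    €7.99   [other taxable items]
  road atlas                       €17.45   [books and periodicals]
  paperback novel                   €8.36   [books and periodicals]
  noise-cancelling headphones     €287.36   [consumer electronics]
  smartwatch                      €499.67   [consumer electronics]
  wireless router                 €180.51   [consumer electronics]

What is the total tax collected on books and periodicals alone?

Used textbook €34.03: books and periodicals → 8.75% → €2.98
Road atlas €17.45: books and periodicals → 8.75% → €1.53
Paperback novel €8.36: books and periodicals → 8.75% → €0.73
Tax on books and periodicals = €2.98 + €1.53 + €0.73 = €5.24

€5.24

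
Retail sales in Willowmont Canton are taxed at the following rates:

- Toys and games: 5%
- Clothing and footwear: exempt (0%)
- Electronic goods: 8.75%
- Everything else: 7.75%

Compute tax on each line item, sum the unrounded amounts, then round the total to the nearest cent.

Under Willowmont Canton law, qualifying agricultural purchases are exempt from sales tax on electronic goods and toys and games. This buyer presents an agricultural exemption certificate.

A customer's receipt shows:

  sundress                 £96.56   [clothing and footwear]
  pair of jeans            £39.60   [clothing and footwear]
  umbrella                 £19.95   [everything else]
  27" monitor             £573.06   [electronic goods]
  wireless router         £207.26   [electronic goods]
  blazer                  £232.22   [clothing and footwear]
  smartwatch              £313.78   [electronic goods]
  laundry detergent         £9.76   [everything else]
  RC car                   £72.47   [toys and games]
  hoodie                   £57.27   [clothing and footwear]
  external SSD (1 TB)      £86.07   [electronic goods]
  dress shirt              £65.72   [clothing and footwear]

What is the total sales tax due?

Sundress £96.56: clothing and footwear → 0% → £0.00
Pair of jeans £39.60: clothing and footwear → 0% → £0.00
Umbrella £19.95: everything else → 7.75% → £1.546125
27" monitor £573.06: electronic goods, buyer-exempt → 0% → £0.00
Wireless router £207.26: electronic goods, buyer-exempt → 0% → £0.00
Blazer £232.22: clothing and footwear → 0% → £0.00
Smartwatch £313.78: electronic goods, buyer-exempt → 0% → £0.00
Laundry detergent £9.76: everything else → 7.75% → £0.7564
RC car £72.47: toys and games, buyer-exempt → 0% → £0.00
Hoodie £57.27: clothing and footwear → 0% → £0.00
External SSD (1 TB) £86.07: electronic goods, buyer-exempt → 0% → £0.00
Dress shirt £65.72: clothing and footwear → 0% → £0.00
Unrounded tax sum = £2.302525 → £2.30

£2.30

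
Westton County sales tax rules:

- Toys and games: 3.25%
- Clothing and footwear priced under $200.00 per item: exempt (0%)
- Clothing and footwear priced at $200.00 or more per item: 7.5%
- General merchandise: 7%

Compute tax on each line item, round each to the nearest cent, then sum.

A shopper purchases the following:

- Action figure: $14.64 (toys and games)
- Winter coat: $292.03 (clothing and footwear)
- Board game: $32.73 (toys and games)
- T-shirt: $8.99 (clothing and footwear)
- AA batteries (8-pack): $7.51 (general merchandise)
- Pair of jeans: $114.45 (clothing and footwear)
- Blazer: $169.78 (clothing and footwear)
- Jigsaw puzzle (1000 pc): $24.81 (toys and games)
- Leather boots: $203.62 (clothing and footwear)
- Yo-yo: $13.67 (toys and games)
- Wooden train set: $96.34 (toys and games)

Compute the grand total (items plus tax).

Action figure $14.64: toys and games → 3.25% → $0.48
Winter coat $292.03: clothing and footwear, $200.00 or more → 7.5% → $21.90
Board game $32.73: toys and games → 3.25% → $1.06
T-shirt $8.99: clothing and footwear, under $200.00 → 0% → $0.00
AA batteries (8-pack) $7.51: general merchandise → 7% → $0.53
Pair of jeans $114.45: clothing and footwear, under $200.00 → 0% → $0.00
Blazer $169.78: clothing and footwear, under $200.00 → 0% → $0.00
Jigsaw puzzle (1000 pc) $24.81: toys and games → 3.25% → $0.81
Leather boots $203.62: clothing and footwear, $200.00 or more → 7.5% → $15.27
Yo-yo $13.67: toys and games → 3.25% → $0.44
Wooden train set $96.34: toys and games → 3.25% → $3.13
Subtotal = $978.57; tax = $43.62; total due = $1022.19

$1022.19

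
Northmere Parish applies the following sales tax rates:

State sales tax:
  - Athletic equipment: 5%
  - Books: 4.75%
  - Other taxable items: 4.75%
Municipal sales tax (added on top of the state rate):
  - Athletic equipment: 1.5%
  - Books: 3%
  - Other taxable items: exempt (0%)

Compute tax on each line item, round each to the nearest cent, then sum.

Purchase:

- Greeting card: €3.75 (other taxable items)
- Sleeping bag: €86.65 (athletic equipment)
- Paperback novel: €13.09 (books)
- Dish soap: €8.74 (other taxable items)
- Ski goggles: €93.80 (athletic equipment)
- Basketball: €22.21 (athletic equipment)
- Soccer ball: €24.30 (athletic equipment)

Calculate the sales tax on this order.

Greeting card €3.75: other taxable items → 4.75% + 0% municipal = 4.75% → €0.18
Sleeping bag €86.65: athletic equipment → 5% + 1.5% municipal = 6.5% → €5.63
Paperback novel €13.09: books → 4.75% + 3% municipal = 7.75% → €1.01
Dish soap €8.74: other taxable items → 4.75% + 0% municipal = 4.75% → €0.42
Ski goggles €93.80: athletic equipment → 5% + 1.5% municipal = 6.5% → €6.10
Basketball €22.21: athletic equipment → 5% + 1.5% municipal = 6.5% → €1.44
Soccer ball €24.30: athletic equipment → 5% + 1.5% municipal = 6.5% → €1.58
Total tax = €0.18 + €5.63 + €1.01 + €0.42 + €6.10 + €1.44 + €1.58 = €16.36

€16.36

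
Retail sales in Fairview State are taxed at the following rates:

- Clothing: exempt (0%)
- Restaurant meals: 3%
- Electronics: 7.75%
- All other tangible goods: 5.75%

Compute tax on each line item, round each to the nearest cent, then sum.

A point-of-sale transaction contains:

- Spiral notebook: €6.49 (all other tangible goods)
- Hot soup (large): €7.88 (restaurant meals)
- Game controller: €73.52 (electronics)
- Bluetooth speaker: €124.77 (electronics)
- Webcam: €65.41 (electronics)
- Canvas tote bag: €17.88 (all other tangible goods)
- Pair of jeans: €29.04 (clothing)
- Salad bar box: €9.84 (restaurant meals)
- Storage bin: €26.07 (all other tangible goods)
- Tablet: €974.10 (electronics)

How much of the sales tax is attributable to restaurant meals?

Hot soup (large) €7.88: restaurant meals → 3% → €0.24
Salad bar box €9.84: restaurant meals → 3% → €0.30
Tax on restaurant meals = €0.24 + €0.30 = €0.54

€0.54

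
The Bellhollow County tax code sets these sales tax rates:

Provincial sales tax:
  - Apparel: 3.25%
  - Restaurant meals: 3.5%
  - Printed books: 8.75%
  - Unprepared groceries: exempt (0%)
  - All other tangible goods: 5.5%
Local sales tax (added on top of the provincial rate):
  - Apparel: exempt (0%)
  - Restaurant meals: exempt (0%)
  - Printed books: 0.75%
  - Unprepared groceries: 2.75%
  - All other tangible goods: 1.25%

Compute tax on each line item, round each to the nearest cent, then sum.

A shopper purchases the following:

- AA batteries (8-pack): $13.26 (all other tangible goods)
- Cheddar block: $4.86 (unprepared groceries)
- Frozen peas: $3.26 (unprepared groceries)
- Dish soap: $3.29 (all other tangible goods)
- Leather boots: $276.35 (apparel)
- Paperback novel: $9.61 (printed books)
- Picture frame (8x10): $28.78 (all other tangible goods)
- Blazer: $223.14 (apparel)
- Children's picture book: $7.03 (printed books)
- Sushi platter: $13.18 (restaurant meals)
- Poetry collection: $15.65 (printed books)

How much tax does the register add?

$23.04

AA batteries (8-pack) $13.26: all other tangible goods → 5.5% + 1.25% local = 6.75% → $0.90
Cheddar block $4.86: unprepared groceries → 0% + 2.75% local = 2.75% → $0.13
Frozen peas $3.26: unprepared groceries → 0% + 2.75% local = 2.75% → $0.09
Dish soap $3.29: all other tangible goods → 5.5% + 1.25% local = 6.75% → $0.22
Leather boots $276.35: apparel → 3.25% + 0% local = 3.25% → $8.98
Paperback novel $9.61: printed books → 8.75% + 0.75% local = 9.5% → $0.91
Picture frame (8x10) $28.78: all other tangible goods → 5.5% + 1.25% local = 6.75% → $1.94
Blazer $223.14: apparel → 3.25% + 0% local = 3.25% → $7.25
Children's picture book $7.03: printed books → 8.75% + 0.75% local = 9.5% → $0.67
Sushi platter $13.18: restaurant meals → 3.5% + 0% local = 3.5% → $0.46
Poetry collection $15.65: printed books → 8.75% + 0.75% local = 9.5% → $1.49
Total tax = $0.90 + $0.13 + $0.09 + $0.22 + $8.98 + $0.91 + $1.94 + $7.25 + $0.67 + $0.46 + $1.49 = $23.04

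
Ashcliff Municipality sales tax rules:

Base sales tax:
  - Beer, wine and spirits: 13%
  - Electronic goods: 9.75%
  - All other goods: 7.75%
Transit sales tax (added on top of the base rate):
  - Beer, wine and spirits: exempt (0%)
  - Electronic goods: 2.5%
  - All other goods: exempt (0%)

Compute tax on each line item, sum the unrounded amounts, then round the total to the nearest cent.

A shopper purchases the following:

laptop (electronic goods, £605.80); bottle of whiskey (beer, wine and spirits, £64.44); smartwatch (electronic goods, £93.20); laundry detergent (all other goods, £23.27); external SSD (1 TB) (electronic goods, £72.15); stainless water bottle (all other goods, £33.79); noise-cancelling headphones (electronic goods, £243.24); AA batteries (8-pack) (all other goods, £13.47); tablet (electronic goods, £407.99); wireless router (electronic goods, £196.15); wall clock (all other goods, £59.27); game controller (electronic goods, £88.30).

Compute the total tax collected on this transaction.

£227.52

Laptop £605.80: electronic goods → 9.75% + 2.5% transit = 12.25% → £74.2105
Bottle of whiskey £64.44: beer, wine and spirits → 13% + 0% transit = 13% → £8.3772
Smartwatch £93.20: electronic goods → 9.75% + 2.5% transit = 12.25% → £11.417
Laundry detergent £23.27: all other goods → 7.75% + 0% transit = 7.75% → £1.803425
External SSD (1 TB) £72.15: electronic goods → 9.75% + 2.5% transit = 12.25% → £8.838375
Stainless water bottle £33.79: all other goods → 7.75% + 0% transit = 7.75% → £2.618725
Noise-cancelling headphones £243.24: electronic goods → 9.75% + 2.5% transit = 12.25% → £29.7969
AA batteries (8-pack) £13.47: all other goods → 7.75% + 0% transit = 7.75% → £1.043925
Tablet £407.99: electronic goods → 9.75% + 2.5% transit = 12.25% → £49.978775
Wireless router £196.15: electronic goods → 9.75% + 2.5% transit = 12.25% → £24.028375
Wall clock £59.27: all other goods → 7.75% + 0% transit = 7.75% → £4.593425
Game controller £88.30: electronic goods → 9.75% + 2.5% transit = 12.25% → £10.81675
Unrounded tax sum = £227.523375 → £227.52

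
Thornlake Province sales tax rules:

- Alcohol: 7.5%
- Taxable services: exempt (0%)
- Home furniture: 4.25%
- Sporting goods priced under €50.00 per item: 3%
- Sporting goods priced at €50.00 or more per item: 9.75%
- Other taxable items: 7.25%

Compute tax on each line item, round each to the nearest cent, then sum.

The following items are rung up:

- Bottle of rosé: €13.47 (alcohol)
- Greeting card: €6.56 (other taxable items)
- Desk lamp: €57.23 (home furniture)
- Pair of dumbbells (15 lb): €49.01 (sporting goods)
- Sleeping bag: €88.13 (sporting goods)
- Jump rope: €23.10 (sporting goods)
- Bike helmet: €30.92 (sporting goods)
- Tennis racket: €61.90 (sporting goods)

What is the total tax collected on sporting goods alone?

€17.72

Pair of dumbbells (15 lb) €49.01: sporting goods, under €50.00 → 3% → €1.47
Sleeping bag €88.13: sporting goods, €50.00 or more → 9.75% → €8.59
Jump rope €23.10: sporting goods, under €50.00 → 3% → €0.69
Bike helmet €30.92: sporting goods, under €50.00 → 3% → €0.93
Tennis racket €61.90: sporting goods, €50.00 or more → 9.75% → €6.04
Tax on sporting goods = €1.47 + €8.59 + €0.69 + €0.93 + €6.04 = €17.72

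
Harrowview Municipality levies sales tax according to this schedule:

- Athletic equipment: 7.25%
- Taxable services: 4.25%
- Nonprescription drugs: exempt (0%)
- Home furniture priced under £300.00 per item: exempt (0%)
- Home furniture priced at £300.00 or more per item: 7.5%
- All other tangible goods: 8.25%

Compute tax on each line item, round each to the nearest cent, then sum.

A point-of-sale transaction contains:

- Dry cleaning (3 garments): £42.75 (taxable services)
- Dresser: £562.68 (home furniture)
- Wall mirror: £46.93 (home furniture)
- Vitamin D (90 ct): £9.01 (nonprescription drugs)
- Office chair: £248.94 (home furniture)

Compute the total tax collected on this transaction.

Dry cleaning (3 garments) £42.75: taxable services → 4.25% → £1.82
Dresser £562.68: home furniture, £300.00 or more → 7.5% → £42.20
Wall mirror £46.93: home furniture, under £300.00 → 0% → £0.00
Vitamin D (90 ct) £9.01: nonprescription drugs → 0% → £0.00
Office chair £248.94: home furniture, under £300.00 → 0% → £0.00
Total tax = £1.82 + £42.20 = £44.02

£44.02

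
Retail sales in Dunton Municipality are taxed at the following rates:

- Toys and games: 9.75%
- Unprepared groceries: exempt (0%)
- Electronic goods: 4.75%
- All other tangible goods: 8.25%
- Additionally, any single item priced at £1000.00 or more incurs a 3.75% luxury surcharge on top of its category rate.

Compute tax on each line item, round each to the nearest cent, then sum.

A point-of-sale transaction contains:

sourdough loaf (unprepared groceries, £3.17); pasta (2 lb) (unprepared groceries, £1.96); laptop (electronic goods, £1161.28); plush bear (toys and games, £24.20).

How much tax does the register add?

£101.07

Sourdough loaf £3.17: unprepared groceries → 0% → £0.00
Pasta (2 lb) £1.96: unprepared groceries → 0% → £0.00
Laptop £1161.28: electronic goods → 4.75% + 3.75% surcharge = 8.5% → £98.71
Plush bear £24.20: toys and games → 9.75% → £2.36
Total tax = £98.71 + £2.36 = £101.07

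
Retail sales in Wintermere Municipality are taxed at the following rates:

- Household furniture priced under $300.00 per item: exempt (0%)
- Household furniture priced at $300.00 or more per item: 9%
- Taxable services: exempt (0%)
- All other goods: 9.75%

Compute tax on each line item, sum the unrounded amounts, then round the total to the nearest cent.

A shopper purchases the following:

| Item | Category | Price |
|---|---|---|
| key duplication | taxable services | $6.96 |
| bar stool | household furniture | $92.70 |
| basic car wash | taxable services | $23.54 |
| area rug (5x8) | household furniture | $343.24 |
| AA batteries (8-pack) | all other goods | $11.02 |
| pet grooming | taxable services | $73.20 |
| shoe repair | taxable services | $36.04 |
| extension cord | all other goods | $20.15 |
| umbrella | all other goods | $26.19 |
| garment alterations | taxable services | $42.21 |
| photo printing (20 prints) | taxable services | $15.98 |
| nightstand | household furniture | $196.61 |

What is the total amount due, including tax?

$924.32

Key duplication $6.96: taxable services → 0% → $0.00
Bar stool $92.70: household furniture, under $300.00 → 0% → $0.00
Basic car wash $23.54: taxable services → 0% → $0.00
Area rug (5x8) $343.24: household furniture, $300.00 or more → 9% → $30.8916
AA batteries (8-pack) $11.02: all other goods → 9.75% → $1.07445
Pet grooming $73.20: taxable services → 0% → $0.00
Shoe repair $36.04: taxable services → 0% → $0.00
Extension cord $20.15: all other goods → 9.75% → $1.964625
Umbrella $26.19: all other goods → 9.75% → $2.553525
Garment alterations $42.21: taxable services → 0% → $0.00
Photo printing (20 prints) $15.98: taxable services → 0% → $0.00
Nightstand $196.61: household furniture, under $300.00 → 0% → $0.00
Subtotal = $887.84; unrounded tax = $36.4842 → $36.48; total due = $924.32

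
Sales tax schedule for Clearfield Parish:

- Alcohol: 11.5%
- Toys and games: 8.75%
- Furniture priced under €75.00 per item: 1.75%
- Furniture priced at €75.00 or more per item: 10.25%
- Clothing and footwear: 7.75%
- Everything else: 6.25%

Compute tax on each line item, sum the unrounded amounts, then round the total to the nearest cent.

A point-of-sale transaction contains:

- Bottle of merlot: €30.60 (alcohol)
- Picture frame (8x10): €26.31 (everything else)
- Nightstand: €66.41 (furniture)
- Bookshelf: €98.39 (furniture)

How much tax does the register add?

Bottle of merlot €30.60: alcohol → 11.5% → €3.519
Picture frame (8x10) €26.31: everything else → 6.25% → €1.644375
Nightstand €66.41: furniture, under €75.00 → 1.75% → €1.162175
Bookshelf €98.39: furniture, €75.00 or more → 10.25% → €10.084975
Unrounded tax sum = €16.410525 → €16.41

€16.41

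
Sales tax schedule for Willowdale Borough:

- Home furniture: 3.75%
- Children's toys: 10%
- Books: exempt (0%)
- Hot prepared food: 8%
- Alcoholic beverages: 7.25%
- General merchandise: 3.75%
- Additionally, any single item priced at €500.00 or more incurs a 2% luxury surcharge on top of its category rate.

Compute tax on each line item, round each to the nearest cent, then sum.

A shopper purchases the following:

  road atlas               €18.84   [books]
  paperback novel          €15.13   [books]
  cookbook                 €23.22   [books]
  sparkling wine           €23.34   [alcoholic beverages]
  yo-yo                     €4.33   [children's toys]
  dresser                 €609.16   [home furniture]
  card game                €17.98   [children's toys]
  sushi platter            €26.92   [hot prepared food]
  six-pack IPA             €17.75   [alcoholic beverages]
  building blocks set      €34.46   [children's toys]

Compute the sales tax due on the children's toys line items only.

Yo-yo €4.33: children's toys → 10% → €0.43
Card game €17.98: children's toys → 10% → €1.80
Building blocks set €34.46: children's toys → 10% → €3.45
Tax on children's toys = €0.43 + €1.80 + €3.45 = €5.68

€5.68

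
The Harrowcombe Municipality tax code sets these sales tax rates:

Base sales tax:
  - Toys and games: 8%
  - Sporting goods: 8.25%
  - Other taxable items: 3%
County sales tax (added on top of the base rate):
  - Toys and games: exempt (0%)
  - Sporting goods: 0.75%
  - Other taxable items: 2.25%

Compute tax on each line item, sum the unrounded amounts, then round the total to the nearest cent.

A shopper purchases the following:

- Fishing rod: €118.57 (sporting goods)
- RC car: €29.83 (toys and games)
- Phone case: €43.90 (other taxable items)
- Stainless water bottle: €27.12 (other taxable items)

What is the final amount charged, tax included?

€236.21

Fishing rod €118.57: sporting goods → 8.25% + 0.75% county = 9% → €10.6713
RC car €29.83: toys and games → 8% + 0% county = 8% → €2.3864
Phone case €43.90: other taxable items → 3% + 2.25% county = 5.25% → €2.30475
Stainless water bottle €27.12: other taxable items → 3% + 2.25% county = 5.25% → €1.4238
Subtotal = €219.42; unrounded tax = €16.78625 → €16.79; total due = €236.21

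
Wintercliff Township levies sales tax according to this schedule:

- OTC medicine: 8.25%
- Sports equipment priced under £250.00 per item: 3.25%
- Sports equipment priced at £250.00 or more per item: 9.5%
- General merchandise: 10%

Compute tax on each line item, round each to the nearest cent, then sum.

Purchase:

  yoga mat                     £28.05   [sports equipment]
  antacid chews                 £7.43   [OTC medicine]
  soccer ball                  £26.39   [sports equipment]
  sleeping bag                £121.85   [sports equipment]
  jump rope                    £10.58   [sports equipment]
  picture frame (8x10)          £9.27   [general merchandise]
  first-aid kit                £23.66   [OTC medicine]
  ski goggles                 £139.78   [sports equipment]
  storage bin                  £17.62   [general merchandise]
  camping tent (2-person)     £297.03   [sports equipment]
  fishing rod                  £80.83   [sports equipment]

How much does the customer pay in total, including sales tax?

Yoga mat £28.05: sports equipment, under £250.00 → 3.25% → £0.91
Antacid chews £7.43: OTC medicine → 8.25% → £0.61
Soccer ball £26.39: sports equipment, under £250.00 → 3.25% → £0.86
Sleeping bag £121.85: sports equipment, under £250.00 → 3.25% → £3.96
Jump rope £10.58: sports equipment, under £250.00 → 3.25% → £0.34
Picture frame (8x10) £9.27: general merchandise → 10% → £0.93
First-aid kit £23.66: OTC medicine → 8.25% → £1.95
Ski goggles £139.78: sports equipment, under £250.00 → 3.25% → £4.54
Storage bin £17.62: general merchandise → 10% → £1.76
Camping tent (2-person) £297.03: sports equipment, £250.00 or more → 9.5% → £28.22
Fishing rod £80.83: sports equipment, under £250.00 → 3.25% → £2.63
Subtotal = £762.49; tax = £46.71; total due = £809.20

£809.20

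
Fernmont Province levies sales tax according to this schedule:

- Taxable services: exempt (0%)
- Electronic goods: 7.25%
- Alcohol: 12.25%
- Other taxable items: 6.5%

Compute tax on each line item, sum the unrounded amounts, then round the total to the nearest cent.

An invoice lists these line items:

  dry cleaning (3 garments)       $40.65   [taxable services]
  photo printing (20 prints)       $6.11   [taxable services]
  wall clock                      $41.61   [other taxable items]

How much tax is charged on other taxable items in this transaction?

Wall clock $41.61: other taxable items → 6.5% → $2.70465
Tax on other taxable items: unrounded sum = $2.70465 → $2.70

$2.70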